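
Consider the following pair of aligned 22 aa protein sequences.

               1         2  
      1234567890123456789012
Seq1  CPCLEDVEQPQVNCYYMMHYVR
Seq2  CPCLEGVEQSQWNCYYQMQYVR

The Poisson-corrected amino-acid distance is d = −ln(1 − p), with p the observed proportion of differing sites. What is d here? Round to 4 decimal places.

0.2578

The sequences differ at positions 6 (D/G), 10 (P/S), 12 (V/W), 17 (M/Q), 19 (H/Q).
p = 5/22 = 0.227273.
d = −ln(1 − 0.227273) = −ln(0.772727) = 0.2578.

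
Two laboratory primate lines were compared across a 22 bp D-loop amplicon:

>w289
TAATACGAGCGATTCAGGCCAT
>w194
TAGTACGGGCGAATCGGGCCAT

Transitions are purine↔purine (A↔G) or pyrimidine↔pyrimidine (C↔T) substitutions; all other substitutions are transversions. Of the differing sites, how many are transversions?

Differing sites — 3:A/G (Ti); 8:A/G (Ti); 13:T/A (Tv); 16:A/G (Ti).
Of the 4 differences, 3 transitions and 1 transversion, so the answer is 1.

1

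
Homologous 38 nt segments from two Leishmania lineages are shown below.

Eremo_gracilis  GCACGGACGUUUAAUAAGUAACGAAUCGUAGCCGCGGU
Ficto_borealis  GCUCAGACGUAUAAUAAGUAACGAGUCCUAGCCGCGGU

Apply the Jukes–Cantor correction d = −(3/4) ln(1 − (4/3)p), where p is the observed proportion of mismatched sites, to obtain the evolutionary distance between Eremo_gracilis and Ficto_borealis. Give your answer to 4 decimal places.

The sequences differ at positions 3 (A/U), 5 (G/A), 11 (U/A), 25 (A/G), 28 (G/C).
p = 5/38 = 0.131579.
d = −0.75 · ln(1 − (4/3)·0.131579) = −0.75 · ln(0.824561) = −0.75 · (-0.192904) = 0.1447.

0.1447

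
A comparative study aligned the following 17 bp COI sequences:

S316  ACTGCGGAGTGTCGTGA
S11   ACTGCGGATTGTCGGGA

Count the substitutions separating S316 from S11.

2

Differing sites — 9:G/T; 15:T/G.
That gives 2 mismatches out of 17 aligned sites, so the Hamming distance is 2.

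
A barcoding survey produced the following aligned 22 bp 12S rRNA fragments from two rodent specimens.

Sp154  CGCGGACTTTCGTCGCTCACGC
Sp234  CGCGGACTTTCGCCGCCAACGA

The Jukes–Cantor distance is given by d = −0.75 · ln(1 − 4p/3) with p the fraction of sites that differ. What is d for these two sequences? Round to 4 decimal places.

0.2082

Mismatches occur at site 13 (T/C), site 17 (T/C), site 18 (C/A), site 22 (C/A).
p = 4/22 = 0.181818.
d = −0.75 · ln(1 − (4/3)·0.181818) = −0.75 · ln(0.757576) = −0.75 · (-0.277631) = 0.2082.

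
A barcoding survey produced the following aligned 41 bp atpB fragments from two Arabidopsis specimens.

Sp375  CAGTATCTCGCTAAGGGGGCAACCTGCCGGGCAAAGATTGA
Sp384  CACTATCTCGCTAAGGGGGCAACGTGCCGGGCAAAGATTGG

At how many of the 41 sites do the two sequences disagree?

Mismatches occur at site 3 (G↔C), site 24 (C↔G), site 41 (A↔G).
That gives 3 mismatches out of 41 aligned sites, so the Hamming distance is 3.

3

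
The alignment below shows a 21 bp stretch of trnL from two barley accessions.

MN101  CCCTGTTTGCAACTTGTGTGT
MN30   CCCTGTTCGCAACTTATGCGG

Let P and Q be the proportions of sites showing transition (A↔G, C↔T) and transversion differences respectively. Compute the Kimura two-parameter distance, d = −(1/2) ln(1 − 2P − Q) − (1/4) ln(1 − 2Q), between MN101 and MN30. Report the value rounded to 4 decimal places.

Differing sites — 8:T/C (Ti); 16:G/A (Ti); 19:T/C (Ti); 21:T/G (Tv).
Of the 4 differences, 3 transitions and 1 transversion over 21 sites: P = 3/21 = 0.142857, Q = 1/21 = 0.047619.
d = −0.5·ln(0.666667) − 0.25·ln(0.904762) = −0.5·(-0.405465) − 0.25·(-0.100083) = 0.2278.

0.2278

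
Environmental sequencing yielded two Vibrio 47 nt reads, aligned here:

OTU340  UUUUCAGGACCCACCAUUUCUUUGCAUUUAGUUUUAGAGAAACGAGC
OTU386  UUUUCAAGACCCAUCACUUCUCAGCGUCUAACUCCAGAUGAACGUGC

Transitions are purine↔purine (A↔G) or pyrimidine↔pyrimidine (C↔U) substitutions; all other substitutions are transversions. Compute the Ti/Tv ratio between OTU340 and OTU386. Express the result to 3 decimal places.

Differing sites — 7:G/A (Ti); 14:C/U (Ti); 17:U/C (Ti); 22:U/C (Ti); 23:U/A (Tv); 26:A/G (Ti); 28:U/C (Ti); 31:G/A (Ti); 32:U/C (Ti); 34:U/C (Ti); 35:U/C (Ti); 39:G/U (Tv); 40:A/G (Ti); 45:A/U (Tv).
Of the 14 differences, 11 transitions and 3 transversions, so Ti/Tv = 11/3 = 3.667.

3.667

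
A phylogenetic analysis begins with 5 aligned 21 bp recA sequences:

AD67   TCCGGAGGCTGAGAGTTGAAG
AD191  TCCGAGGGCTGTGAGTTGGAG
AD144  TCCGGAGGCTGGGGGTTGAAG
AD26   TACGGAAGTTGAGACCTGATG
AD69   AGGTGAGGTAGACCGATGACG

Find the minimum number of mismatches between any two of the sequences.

2

Pairwise Hamming distances:
  AD67 vs AD191: 4
  AD67 vs AD144: 2
  AD67 vs AD26: 6
  AD67 vs AD69: 10
  AD191 vs AD144: 5
  AD191 vs AD26: 10
  AD191 vs AD69: 14
  AD144 vs AD26: 8
  AD144 vs AD69: 11
  AD26 vs AD69: 11
The smallest is 2, between AD67 and AD144.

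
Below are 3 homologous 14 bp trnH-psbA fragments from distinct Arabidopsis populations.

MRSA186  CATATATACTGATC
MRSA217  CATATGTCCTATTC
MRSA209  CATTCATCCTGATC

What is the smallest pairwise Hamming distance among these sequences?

3

Pairwise Hamming distances:
  MRSA186 vs MRSA217: 4
  MRSA186 vs MRSA209: 3
  MRSA217 vs MRSA209: 5
The smallest is 3, between MRSA186 and MRSA209.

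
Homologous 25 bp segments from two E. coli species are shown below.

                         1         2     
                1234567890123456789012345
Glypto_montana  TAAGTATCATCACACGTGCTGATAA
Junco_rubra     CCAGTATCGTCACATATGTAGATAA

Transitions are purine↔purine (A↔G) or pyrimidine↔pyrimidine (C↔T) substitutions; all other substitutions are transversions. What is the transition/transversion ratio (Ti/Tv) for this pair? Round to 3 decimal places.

2.500

Mismatches occur at site 1 (T→C, transition), site 2 (A→C, transversion), site 9 (A→G, transition), site 15 (C→T, transition), site 16 (G→A, transition), site 19 (C→T, transition), site 20 (T→A, transversion).
Of the 7 differences, 5 transitions and 2 transversions, so Ti/Tv = 5/2 = 2.500.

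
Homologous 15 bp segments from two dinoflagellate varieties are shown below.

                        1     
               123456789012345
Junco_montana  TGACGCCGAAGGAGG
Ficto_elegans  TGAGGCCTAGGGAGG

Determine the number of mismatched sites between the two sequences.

Mismatches occur at site 4 (C→G), site 8 (G→T), site 10 (A→G).
That gives 3 mismatches out of 15 aligned sites, so the Hamming distance is 3.

3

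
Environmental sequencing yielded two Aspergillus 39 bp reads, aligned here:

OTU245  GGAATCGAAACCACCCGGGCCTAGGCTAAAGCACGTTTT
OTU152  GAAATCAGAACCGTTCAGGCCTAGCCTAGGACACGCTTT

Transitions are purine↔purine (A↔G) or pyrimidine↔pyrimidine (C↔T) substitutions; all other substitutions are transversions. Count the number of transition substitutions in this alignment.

Differing sites — 2:G/A (Ti); 7:G/A (Ti); 8:A/G (Ti); 13:A/G (Ti); 14:C/T (Ti); 15:C/T (Ti); 17:G/A (Ti); 25:G/C (Tv); 29:A/G (Ti); 30:A/G (Ti); 31:G/A (Ti); 36:T/C (Ti).
Of the 12 differences, 11 transitions and 1 transversion, so the answer is 11.

11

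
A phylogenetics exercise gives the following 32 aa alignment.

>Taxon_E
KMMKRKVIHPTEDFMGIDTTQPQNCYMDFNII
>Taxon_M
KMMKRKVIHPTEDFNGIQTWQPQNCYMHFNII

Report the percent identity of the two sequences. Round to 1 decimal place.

Differing sites — 15:M/N; 18:D/Q; 20:T/W; 28:D/H.
28 of the 32 sites match, so the percent identity is 28/32 × 100 = 87.5%.

87.5%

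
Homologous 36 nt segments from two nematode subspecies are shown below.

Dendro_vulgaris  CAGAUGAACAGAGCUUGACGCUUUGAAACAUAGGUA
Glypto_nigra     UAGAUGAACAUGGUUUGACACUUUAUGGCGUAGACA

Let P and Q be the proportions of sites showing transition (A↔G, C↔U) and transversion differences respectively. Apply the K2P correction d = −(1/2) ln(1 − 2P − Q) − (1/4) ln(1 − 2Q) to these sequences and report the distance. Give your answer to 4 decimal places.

The sequences differ at positions 1 (C/U, transition), 11 (G/U, transversion), 12 (A/G, transition), 14 (C/U, transition), 20 (G/A, transition), 25 (G/A, transition), 26 (A/U, transversion), 27 (A/G, transition), 28 (A/G, transition), 30 (A/G, transition), 34 (G/A, transition), 35 (U/C, transition).
Of the 12 differences, 10 transitions and 2 transversions over 36 sites: P = 10/36 = 0.277778, Q = 2/36 = 0.055556.
d = −0.5·ln(0.388888) − 0.25·ln(0.888888) = −0.5·(-0.944464) − 0.25·(-0.117784) = 0.5017.

0.5017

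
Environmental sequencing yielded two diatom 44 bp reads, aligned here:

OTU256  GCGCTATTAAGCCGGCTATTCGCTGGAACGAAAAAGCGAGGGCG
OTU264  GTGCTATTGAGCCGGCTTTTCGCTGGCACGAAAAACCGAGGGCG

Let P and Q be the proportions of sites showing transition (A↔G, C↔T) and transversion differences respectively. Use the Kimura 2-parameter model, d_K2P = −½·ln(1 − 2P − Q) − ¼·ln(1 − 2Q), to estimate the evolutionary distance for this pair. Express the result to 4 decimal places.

0.1233

Differing sites — 2:C/T (Ti); 9:A/G (Ti); 18:A/T (Tv); 27:A/C (Tv); 36:G/C (Tv).
Of the 5 differences, 2 transitions and 3 transversions over 44 sites: P = 2/44 = 0.045455, Q = 3/44 = 0.068182.
d = −0.5·ln(0.840908) − 0.25·ln(0.863636) = −0.5·(-0.173273) − 0.25·(-0.146604) = 0.1233.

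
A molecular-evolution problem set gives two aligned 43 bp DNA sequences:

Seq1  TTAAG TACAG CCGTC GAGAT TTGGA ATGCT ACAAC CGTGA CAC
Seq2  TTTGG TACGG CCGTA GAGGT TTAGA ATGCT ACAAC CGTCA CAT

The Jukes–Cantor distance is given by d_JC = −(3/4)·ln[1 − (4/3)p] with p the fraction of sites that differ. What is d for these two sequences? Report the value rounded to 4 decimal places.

0.2138

The sequences differ at positions 3 (A/T), 4 (A/G), 9 (A/G), 15 (C/A), 19 (A/G), 23 (G/A), 39 (G/C), 43 (C/T).
p = 8/43 = 0.186047.
d = −0.75 · ln(1 − (4/3)·0.186047) = −0.75 · ln(0.751937) = −0.75 · (-0.285103) = 0.2138.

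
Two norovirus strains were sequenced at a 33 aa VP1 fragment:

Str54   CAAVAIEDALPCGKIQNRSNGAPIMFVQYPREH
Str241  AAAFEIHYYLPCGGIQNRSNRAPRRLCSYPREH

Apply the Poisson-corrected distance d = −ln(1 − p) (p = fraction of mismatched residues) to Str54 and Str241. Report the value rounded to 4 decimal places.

Differing sites — 1:C/A; 4:V/F; 5:A/E; 7:E/H; 8:D/Y; 9:A/Y; 14:K/G; 21:G/R; 24:I/R; 25:M/R; 26:F/L; 27:V/C; 28:Q/S.
p = 13/33 = 0.393939.
d = −ln(1 − 0.393939) = −ln(0.606061) = 0.5008.

0.5008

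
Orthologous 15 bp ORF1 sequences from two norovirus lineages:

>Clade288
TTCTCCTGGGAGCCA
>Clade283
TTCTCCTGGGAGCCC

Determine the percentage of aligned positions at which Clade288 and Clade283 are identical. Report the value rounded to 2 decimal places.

Differing sites — 15:A/C.
14 of the 15 sites match, so the percent identity is 14/15 × 100 = 93.33%.

93.33%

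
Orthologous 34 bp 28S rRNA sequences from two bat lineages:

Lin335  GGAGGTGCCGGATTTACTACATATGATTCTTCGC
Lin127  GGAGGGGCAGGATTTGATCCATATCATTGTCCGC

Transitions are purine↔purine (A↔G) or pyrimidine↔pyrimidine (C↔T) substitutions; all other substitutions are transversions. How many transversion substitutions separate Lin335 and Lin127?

6

Differing sites — 6:T/G (Tv); 9:C/A (Tv); 16:A/G (Ti); 17:C/A (Tv); 19:A/C (Tv); 25:G/C (Tv); 29:C/G (Tv); 31:T/C (Ti).
Of the 8 differences, 2 transitions and 6 transversions, so the answer is 6.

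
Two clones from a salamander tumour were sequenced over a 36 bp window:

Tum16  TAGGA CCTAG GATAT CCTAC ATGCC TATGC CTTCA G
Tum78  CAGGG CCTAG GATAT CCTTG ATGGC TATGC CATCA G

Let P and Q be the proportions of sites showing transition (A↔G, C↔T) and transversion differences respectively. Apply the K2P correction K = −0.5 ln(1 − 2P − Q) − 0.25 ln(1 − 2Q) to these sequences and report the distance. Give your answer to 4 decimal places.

0.1885

Mismatches occur at site 1 (T/C, transition), site 5 (A/G, transition), site 19 (A/T, transversion), site 20 (C/G, transversion), site 24 (C/G, transversion), site 32 (T/A, transversion).
Of the 6 differences, 2 transitions and 4 transversions over 36 sites: P = 2/36 = 0.055556, Q = 4/36 = 0.111111.
d = −0.5·ln(0.777777) − 0.25·ln(0.777778) = −0.5·(-0.251315) − 0.25·(-0.251314) = 0.1885.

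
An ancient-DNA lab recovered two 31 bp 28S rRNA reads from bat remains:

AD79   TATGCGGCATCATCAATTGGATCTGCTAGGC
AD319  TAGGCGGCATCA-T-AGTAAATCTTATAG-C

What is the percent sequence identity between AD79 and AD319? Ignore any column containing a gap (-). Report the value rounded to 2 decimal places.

Excluding the 3 gap columns leaves 28 comparable sites.
The sequences differ at positions 3 (T/G), 14 (C/T), 17 (T/G), 19 (G/A), 20 (G/A), 25 (G/T), 26 (C/A).
21 of the 28 comparable sites match, so the percent identity is 21/28 × 100 = 75.00%.

75.00%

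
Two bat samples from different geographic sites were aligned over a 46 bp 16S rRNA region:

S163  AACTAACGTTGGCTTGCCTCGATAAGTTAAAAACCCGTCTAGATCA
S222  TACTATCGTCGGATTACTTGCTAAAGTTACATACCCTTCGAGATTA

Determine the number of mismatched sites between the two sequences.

15

The sequences differ at positions 1 (A/T), 6 (A/T), 10 (T/C), 13 (C/A), 16 (G/A), 18 (C/T), 20 (C/G), 21 (G/C), 22 (A/T), 23 (T/A), 30 (A/C), 32 (A/T), 37 (G/T), 40 (T/G), 45 (C/T).
That gives 15 mismatches out of 46 aligned sites, so the Hamming distance is 15.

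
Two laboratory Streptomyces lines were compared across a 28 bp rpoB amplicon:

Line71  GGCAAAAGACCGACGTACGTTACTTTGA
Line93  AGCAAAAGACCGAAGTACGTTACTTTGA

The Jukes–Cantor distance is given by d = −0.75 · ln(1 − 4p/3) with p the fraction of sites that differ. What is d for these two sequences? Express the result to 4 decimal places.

0.0751

Differing sites — 1:G/A; 14:C/A.
p = 2/28 = 0.071429.
d = −0.75 · ln(1 − (4/3)·0.071429) = −0.75 · ln(0.904761) = −0.75 · (-0.100084) = 0.0751.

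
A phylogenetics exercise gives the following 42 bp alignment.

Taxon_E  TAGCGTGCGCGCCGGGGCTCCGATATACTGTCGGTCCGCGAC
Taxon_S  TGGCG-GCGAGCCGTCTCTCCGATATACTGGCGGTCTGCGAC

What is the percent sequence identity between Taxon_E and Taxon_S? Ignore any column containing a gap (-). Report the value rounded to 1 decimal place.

Excluding the 1 gap column leaves 41 comparable sites.
Mismatches occur at site 2 (A/G), site 10 (C/A), site 15 (G/T), site 16 (G/C), site 17 (G/T), site 31 (T/G), site 37 (C/T).
34 of the 41 comparable sites match, so the percent identity is 34/41 × 100 = 82.9%.

82.9%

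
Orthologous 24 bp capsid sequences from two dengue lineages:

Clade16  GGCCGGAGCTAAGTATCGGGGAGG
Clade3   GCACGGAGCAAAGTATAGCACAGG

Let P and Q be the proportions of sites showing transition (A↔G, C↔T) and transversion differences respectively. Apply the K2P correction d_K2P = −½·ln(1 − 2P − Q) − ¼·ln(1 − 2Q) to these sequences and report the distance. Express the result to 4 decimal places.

The sequences differ at positions 2 (G/C, transversion), 3 (C/A, transversion), 10 (T/A, transversion), 17 (C/A, transversion), 19 (G/C, transversion), 20 (G/A, transition), 21 (G/C, transversion).
Of the 7 differences, 1 transition and 6 transversions over 24 sites: P = 1/24 = 0.041667, Q = 6/24 = 0.250000.
d = −0.5·ln(0.666666) − 0.25·ln(0.500000) = −0.5·(-0.405466) − 0.25·(-0.693147) = 0.3760.

0.3760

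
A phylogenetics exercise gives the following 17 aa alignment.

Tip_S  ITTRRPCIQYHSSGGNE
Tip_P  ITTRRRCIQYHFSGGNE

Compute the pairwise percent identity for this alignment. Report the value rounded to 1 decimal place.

The sequences differ at positions 6 (P/R), 12 (S/F).
15 of the 17 sites match, so the percent identity is 15/17 × 100 = 88.2%.

88.2%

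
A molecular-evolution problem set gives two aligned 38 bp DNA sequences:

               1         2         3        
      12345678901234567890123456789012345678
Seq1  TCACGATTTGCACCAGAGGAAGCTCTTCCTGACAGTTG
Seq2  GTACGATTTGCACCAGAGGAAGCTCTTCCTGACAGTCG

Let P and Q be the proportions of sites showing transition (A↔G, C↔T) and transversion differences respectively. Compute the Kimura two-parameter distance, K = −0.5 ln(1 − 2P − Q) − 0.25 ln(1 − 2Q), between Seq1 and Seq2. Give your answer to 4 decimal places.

The sequences differ at positions 1 (T/G, transversion), 2 (C/T, transition), 37 (T/C, transition).
Of the 3 differences, 2 transitions and 1 transversion over 38 sites: P = 2/38 = 0.052632, Q = 1/38 = 0.026316.
d = −0.5·ln(0.868420) − 0.25·ln(0.947368) = −0.5·(-0.141080) − 0.25·(-0.054068) = 0.0841.

0.0841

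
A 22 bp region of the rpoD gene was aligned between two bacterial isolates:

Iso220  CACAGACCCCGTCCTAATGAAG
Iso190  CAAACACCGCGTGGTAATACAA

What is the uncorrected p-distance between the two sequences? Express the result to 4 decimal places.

0.3636

Differing sites — 3:C/A; 5:G/C; 9:C/G; 13:C/G; 14:C/G; 19:G/A; 20:A/C; 22:G/A.
There are 8 differences over 22 sites, so p = 8/22 = 0.3636.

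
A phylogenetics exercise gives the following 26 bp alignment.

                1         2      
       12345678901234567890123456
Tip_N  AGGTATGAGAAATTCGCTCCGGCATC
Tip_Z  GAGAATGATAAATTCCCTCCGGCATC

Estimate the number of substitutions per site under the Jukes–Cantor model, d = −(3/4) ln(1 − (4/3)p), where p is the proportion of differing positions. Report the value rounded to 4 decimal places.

The sequences differ at positions 1 (A/G), 2 (G/A), 4 (T/A), 9 (G/T), 16 (G/C).
p = 5/26 = 0.192308.
d = −0.75 · ln(1 − (4/3)·0.192308) = −0.75 · ln(0.743589) = −0.75 · (-0.296267) = 0.2222.

0.2222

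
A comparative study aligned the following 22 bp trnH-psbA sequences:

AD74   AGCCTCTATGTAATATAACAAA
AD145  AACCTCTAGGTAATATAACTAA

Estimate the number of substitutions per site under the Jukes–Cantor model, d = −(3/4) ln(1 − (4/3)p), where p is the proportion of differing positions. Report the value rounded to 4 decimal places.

Mismatches occur at site 2 (G/A), site 9 (T/G), site 20 (A/T).
p = 3/22 = 0.136364.
d = −0.75 · ln(1 − (4/3)·0.136364) = −0.75 · ln(0.818181) = −0.75 · (-0.200672) = 0.1505.

0.1505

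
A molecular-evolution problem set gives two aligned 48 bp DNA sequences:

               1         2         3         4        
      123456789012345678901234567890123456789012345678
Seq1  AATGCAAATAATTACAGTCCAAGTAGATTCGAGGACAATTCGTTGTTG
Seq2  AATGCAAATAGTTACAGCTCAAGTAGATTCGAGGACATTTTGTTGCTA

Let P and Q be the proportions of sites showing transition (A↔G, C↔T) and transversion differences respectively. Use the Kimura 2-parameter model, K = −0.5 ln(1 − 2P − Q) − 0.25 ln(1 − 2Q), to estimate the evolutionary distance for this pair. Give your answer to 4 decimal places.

0.1686

Differing sites — 11:A/G (Ti); 18:T/C (Ti); 19:C/T (Ti); 38:A/T (Tv); 41:C/T (Ti); 46:T/C (Ti); 48:G/A (Ti).
Of the 7 differences, 6 transitions and 1 transversion over 48 sites: P = 6/48 = 0.125000, Q = 1/48 = 0.020833.
d = −0.5·ln(0.729167) − 0.25·ln(0.958334) = −0.5·(-0.315852) − 0.25·(-0.042559) = 0.1686.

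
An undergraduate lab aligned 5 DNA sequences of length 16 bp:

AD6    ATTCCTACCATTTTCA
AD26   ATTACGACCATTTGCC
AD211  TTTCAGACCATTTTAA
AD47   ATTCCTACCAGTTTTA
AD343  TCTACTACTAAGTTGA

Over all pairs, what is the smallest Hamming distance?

2

Pairwise Hamming distances:
  AD6 vs AD26: 4
  AD6 vs AD211: 4
  AD6 vs AD47: 2
  AD6 vs AD343: 7
  AD26 vs AD211: 6
  AD26 vs AD47: 6
  AD26 vs AD343: 9
  AD211 vs AD47: 5
  AD211 vs AD343: 8
  AD47 vs AD343: 7
The smallest is 2, between AD6 and AD47.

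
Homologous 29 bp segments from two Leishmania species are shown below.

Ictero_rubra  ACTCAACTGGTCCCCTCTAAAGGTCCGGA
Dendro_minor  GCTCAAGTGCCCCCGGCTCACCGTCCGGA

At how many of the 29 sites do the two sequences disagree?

The sequences differ at positions 1 (A/G), 7 (C/G), 10 (G/C), 11 (T/C), 15 (C/G), 16 (T/G), 19 (A/C), 21 (A/C), 22 (G/C).
That gives 9 mismatches out of 29 aligned sites, so the Hamming distance is 9.

9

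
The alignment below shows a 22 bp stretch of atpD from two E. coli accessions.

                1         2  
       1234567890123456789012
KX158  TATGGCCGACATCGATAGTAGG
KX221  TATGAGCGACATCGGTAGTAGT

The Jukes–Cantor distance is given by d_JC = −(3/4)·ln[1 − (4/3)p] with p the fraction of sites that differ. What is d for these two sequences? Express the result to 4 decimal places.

Differing sites — 5:G/A; 6:C/G; 15:A/G; 22:G/T.
p = 4/22 = 0.181818.
d = −0.75 · ln(1 − (4/3)·0.181818) = −0.75 · ln(0.757576) = −0.75 · (-0.277631) = 0.2082.

0.2082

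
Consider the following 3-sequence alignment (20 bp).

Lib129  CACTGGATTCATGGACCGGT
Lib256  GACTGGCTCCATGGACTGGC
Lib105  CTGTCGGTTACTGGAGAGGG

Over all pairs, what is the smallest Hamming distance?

5

Pairwise Hamming distances:
  Lib129 vs Lib256: 5
  Lib129 vs Lib105: 9
  Lib256 vs Lib105: 11
The smallest is 5, between Lib129 and Lib256.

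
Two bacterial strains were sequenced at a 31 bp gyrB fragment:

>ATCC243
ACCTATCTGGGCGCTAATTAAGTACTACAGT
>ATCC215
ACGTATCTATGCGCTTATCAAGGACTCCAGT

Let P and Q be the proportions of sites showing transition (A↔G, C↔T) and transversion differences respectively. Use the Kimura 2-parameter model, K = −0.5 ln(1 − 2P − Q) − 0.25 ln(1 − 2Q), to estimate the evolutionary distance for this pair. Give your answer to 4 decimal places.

0.2688

The sequences differ at positions 3 (C/G, transversion), 9 (G/A, transition), 10 (G/T, transversion), 16 (A/T, transversion), 19 (T/C, transition), 23 (T/G, transversion), 27 (A/C, transversion).
Of the 7 differences, 2 transitions and 5 transversions over 31 sites: P = 2/31 = 0.064516, Q = 5/31 = 0.161290.
d = −0.5·ln(0.709678) − 0.25·ln(0.677420) = −0.5·(-0.342944) − 0.25·(-0.389464) = 0.2688.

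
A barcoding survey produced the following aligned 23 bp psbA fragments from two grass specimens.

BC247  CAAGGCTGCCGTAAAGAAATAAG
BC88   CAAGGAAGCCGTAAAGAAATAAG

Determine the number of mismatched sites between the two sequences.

Mismatches occur at site 6 (C/A), site 7 (T/A).
That gives 2 mismatches out of 23 aligned sites, so the Hamming distance is 2.

2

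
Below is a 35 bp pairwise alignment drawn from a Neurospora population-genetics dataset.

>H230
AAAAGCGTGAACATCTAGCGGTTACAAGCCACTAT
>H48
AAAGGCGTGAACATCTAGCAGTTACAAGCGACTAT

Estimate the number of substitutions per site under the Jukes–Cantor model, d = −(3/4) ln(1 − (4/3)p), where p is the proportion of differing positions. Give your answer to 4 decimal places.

0.0910

The sequences differ at positions 4 (A/G), 20 (G/A), 30 (C/G).
p = 3/35 = 0.085714.
d = −0.75 · ln(1 − (4/3)·0.085714) = −0.75 · ln(0.885715) = −0.75 · (-0.121360) = 0.0910.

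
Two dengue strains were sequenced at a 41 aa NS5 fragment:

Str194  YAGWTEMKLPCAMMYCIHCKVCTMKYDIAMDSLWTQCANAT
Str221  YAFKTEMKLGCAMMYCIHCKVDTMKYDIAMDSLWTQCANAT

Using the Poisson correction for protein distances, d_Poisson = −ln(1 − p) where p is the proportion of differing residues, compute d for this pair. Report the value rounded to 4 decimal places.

0.1027

The sequences differ at positions 3 (G/F), 4 (W/K), 10 (P/G), 22 (C/D).
p = 4/41 = 0.097561.
d = −ln(1 − 0.097561) = −ln(0.902439) = 0.1027.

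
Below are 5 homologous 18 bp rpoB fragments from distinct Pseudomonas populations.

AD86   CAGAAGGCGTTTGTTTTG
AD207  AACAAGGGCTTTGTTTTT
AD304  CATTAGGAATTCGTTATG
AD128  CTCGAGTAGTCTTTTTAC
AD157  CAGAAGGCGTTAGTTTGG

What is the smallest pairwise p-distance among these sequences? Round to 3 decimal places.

0.111

Pairwise Hamming distances:
  AD86 vs AD207: 5
  AD86 vs AD304: 6
  AD86 vs AD128: 9
  AD86 vs AD157: 2
  AD207 vs AD304: 8
  AD207 vs AD128: 10
  AD207 vs AD157: 7
  AD304 vs AD128: 11
  AD304 vs AD157: 7
  AD128 vs AD157: 10
The smallest is 2 mismatches, between AD86 and AD157; p = 2/18 = 0.111.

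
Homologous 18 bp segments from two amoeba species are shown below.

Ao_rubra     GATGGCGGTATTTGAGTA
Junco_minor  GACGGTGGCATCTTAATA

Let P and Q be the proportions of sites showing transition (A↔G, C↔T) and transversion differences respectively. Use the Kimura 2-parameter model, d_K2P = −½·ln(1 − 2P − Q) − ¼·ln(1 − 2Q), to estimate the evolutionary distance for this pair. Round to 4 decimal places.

0.5017

Differing sites — 3:T/C (Ti); 6:C/T (Ti); 9:T/C (Ti); 12:T/C (Ti); 14:G/T (Tv); 16:G/A (Ti).
Of the 6 differences, 5 transitions and 1 transversion over 18 sites: P = 5/18 = 0.277778, Q = 1/18 = 0.055556.
d = −0.5·ln(0.388888) − 0.25·ln(0.888888) = −0.5·(-0.944464) − 0.25·(-0.117784) = 0.5017.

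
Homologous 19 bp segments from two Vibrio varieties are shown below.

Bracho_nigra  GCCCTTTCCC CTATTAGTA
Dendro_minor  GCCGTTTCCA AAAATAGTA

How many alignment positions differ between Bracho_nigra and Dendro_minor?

5

The sequences differ at positions 4 (C/G), 10 (C/A), 11 (C/A), 12 (T/A), 14 (T/A).
That gives 5 mismatches out of 19 aligned sites, so the Hamming distance is 5.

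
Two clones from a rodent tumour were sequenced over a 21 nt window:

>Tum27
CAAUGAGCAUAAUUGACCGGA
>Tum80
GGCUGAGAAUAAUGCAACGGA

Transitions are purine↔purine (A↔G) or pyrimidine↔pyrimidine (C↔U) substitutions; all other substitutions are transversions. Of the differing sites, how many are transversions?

6

Mismatches occur at site 1 (C/G, transversion), site 2 (A/G, transition), site 3 (A/C, transversion), site 8 (C/A, transversion), site 14 (U/G, transversion), site 15 (G/C, transversion), site 17 (C/A, transversion).
Of the 7 differences, 1 transition and 6 transversions, so the answer is 6.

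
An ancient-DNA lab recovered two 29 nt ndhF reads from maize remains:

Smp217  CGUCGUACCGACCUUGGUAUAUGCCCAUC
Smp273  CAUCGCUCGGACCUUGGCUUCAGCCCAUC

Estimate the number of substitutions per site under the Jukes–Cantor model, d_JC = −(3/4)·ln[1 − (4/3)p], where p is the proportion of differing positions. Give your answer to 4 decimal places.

0.3439

Mismatches occur at site 2 (G/A), site 6 (U/C), site 7 (A/U), site 9 (C/G), site 18 (U/C), site 19 (A/U), site 21 (A/C), site 22 (U/A).
p = 8/29 = 0.275862.
d = −0.75 · ln(1 − (4/3)·0.275862) = −0.75 · ln(0.632184) = −0.75 · (-0.458575) = 0.3439.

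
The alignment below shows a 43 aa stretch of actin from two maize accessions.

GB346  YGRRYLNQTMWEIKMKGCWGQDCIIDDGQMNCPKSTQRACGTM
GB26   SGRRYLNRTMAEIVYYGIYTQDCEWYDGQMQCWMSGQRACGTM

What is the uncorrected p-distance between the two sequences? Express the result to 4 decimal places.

The sequences differ at positions 1 (Y/S), 8 (Q/R), 11 (W/A), 14 (K/V), 15 (M/Y), 16 (K/Y), 18 (C/I), 19 (W/Y), 20 (G/T), 24 (I/E), 25 (I/W), 26 (D/Y), 31 (N/Q), 33 (P/W), 34 (K/M), 36 (T/G).
There are 16 differences over 43 sites, so p = 16/43 = 0.3721.

0.3721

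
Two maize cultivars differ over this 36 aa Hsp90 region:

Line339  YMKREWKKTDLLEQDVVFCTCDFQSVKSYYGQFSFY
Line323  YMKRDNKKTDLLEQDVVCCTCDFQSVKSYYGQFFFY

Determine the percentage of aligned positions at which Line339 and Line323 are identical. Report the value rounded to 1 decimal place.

The sequences differ at positions 5 (E/D), 6 (W/N), 18 (F/C), 34 (S/F).
32 of the 36 sites match, so the percent identity is 32/36 × 100 = 88.9%.

88.9%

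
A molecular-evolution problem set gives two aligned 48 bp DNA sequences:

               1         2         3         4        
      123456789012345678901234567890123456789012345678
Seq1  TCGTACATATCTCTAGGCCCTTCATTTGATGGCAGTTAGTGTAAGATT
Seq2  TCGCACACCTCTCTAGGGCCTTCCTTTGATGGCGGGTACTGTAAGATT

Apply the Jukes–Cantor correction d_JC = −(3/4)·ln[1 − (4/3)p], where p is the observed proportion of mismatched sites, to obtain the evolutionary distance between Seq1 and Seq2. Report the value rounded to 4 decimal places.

0.1885

Mismatches occur at site 4 (T→C), site 8 (T→C), site 9 (A→C), site 18 (C→G), site 24 (A→C), site 34 (A→G), site 36 (T→G), site 39 (G→C).
p = 8/48 = 0.166667.
d = −0.75 · ln(1 − (4/3)·0.166667) = −0.75 · ln(0.777777) = −0.75 · (-0.251315) = 0.1885.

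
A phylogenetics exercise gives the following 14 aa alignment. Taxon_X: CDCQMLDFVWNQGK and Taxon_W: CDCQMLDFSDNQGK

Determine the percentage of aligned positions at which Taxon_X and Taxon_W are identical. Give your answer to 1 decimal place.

The sequences differ at positions 9 (V/S), 10 (W/D).
12 of the 14 sites match, so the percent identity is 12/14 × 100 = 85.7%.

85.7%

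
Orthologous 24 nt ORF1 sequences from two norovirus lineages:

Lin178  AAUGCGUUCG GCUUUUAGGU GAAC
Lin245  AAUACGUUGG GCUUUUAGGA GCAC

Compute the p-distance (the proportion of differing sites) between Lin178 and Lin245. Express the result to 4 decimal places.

0.1667

The sequences differ at positions 4 (G/A), 9 (C/G), 20 (U/A), 22 (A/C).
There are 4 differences over 24 sites, so p = 4/24 = 0.1667.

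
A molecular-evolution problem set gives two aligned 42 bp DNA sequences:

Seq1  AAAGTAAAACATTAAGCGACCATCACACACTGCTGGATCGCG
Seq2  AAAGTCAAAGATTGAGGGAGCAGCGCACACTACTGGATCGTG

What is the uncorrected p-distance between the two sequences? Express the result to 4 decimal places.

0.2143

Mismatches occur at site 6 (A/C), site 10 (C/G), site 14 (A/G), site 17 (C/G), site 20 (C/G), site 23 (T/G), site 25 (A/G), site 32 (G/A), site 41 (C/T).
There are 9 differences over 42 sites, so p = 9/42 = 0.2143.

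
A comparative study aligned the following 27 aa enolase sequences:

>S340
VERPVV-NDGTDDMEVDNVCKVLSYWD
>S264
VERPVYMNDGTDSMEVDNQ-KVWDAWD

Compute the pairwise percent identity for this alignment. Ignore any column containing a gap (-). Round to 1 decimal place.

76.0%

Excluding the 2 gap columns leaves 25 comparable sites.
Differing sites — 6:V/Y; 13:D/S; 19:V/Q; 23:L/W; 24:S/D; 25:Y/A.
19 of the 25 comparable sites match, so the percent identity is 19/25 × 100 = 76.0%.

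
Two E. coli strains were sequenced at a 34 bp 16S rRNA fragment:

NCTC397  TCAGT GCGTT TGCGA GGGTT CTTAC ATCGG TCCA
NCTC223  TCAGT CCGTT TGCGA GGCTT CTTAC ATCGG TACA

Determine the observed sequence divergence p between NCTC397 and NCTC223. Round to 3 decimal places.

0.088

Mismatches occur at site 6 (G/C), site 18 (G/C), site 32 (C/A).
There are 3 differences over 34 sites, so p = 3/34 = 0.088.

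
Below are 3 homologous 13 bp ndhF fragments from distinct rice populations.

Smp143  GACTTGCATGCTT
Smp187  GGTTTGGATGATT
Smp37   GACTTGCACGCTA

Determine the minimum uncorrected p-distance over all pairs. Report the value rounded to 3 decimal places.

0.154

Pairwise Hamming distances:
  Smp143 vs Smp187: 4
  Smp143 vs Smp37: 2
  Smp187 vs Smp37: 6
The smallest is 2 mismatches, between Smp143 and Smp37; p = 2/13 = 0.154.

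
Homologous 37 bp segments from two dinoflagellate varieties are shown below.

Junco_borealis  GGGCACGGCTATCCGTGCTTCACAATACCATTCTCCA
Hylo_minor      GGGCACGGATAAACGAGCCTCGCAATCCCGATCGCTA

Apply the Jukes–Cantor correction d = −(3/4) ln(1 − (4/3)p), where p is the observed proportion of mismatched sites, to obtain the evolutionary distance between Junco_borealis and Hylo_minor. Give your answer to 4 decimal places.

0.3786

Differing sites — 9:C/A; 12:T/A; 13:C/A; 16:T/A; 19:T/C; 22:A/G; 27:A/C; 30:A/G; 31:T/A; 34:T/G; 36:C/T.
p = 11/37 = 0.297297.
d = −0.75 · ln(1 − (4/3)·0.297297) = −0.75 · ln(0.603604) = −0.75 · (-0.504837) = 0.3786.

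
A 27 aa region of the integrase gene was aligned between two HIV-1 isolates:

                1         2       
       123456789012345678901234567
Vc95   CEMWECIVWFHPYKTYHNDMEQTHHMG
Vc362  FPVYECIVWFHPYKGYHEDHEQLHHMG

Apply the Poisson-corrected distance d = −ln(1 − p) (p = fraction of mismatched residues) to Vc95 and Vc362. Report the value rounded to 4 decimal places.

Differing sites — 1:C/F; 2:E/P; 3:M/V; 4:W/Y; 15:T/G; 18:N/E; 20:M/H; 23:T/L.
p = 8/27 = 0.296296.
d = −ln(1 − 0.296296) = −ln(0.703704) = 0.3514.

0.3514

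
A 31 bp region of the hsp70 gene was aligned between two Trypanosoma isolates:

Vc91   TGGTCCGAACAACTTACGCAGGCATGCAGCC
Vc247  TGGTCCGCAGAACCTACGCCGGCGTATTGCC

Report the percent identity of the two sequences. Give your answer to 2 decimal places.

The sequences differ at positions 8 (A/C), 10 (C/G), 14 (T/C), 20 (A/C), 24 (A/G), 26 (G/A), 27 (C/T), 28 (A/T).
23 of the 31 sites match, so the percent identity is 23/31 × 100 = 74.19%.

74.19%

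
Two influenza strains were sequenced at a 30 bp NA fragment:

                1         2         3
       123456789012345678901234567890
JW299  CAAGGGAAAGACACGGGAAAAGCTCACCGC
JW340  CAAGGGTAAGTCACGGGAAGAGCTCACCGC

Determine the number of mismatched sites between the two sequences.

The sequences differ at positions 7 (A/T), 11 (A/T), 20 (A/G).
That gives 3 mismatches out of 30 aligned sites, so the Hamming distance is 3.

3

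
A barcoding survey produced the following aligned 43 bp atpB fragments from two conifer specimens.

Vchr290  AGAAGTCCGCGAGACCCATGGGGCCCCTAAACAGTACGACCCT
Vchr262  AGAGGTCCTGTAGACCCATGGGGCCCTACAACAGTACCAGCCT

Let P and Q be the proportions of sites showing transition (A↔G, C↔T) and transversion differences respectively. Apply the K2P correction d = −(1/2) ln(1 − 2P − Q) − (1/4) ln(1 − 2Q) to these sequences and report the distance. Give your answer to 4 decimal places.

The sequences differ at positions 4 (A/G, transition), 9 (G/T, transversion), 10 (C/G, transversion), 11 (G/T, transversion), 27 (C/T, transition), 28 (T/A, transversion), 29 (A/C, transversion), 38 (G/C, transversion), 40 (C/G, transversion).
Of the 9 differences, 2 transitions and 7 transversions over 43 sites: P = 2/43 = 0.046512, Q = 7/43 = 0.162791.
d = −0.5·ln(0.744185) − 0.25·ln(0.674418) = −0.5·(-0.295466) − 0.25·(-0.393905) = 0.2462.

0.2462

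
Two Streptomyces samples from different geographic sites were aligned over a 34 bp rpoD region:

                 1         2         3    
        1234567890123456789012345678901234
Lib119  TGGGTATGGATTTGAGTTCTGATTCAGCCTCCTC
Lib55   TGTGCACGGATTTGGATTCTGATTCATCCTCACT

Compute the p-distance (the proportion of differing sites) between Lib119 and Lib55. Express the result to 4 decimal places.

0.2647

The sequences differ at positions 3 (G/T), 5 (T/C), 7 (T/C), 15 (A/G), 16 (G/A), 27 (G/T), 32 (C/A), 33 (T/C), 34 (C/T).
There are 9 differences over 34 sites, so p = 9/34 = 0.2647.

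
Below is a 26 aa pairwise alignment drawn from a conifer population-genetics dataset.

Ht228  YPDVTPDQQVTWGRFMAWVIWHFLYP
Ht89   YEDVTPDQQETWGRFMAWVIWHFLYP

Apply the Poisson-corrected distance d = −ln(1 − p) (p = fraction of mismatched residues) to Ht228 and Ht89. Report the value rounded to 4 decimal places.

The sequences differ at positions 2 (P/E), 10 (V/E).
p = 2/26 = 0.076923.
d = −ln(1 − 0.076923) = −ln(0.923077) = 0.0800.

0.0800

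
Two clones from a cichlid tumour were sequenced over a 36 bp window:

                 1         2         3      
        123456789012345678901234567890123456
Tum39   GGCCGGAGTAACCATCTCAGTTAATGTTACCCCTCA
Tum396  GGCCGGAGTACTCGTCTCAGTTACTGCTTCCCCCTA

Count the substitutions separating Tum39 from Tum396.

Mismatches occur at site 11 (A→C), site 12 (C→T), site 14 (A→G), site 24 (A→C), site 27 (T→C), site 29 (A→T), site 34 (T→C), site 35 (C→T).
That gives 8 mismatches out of 36 aligned sites, so the Hamming distance is 8.

8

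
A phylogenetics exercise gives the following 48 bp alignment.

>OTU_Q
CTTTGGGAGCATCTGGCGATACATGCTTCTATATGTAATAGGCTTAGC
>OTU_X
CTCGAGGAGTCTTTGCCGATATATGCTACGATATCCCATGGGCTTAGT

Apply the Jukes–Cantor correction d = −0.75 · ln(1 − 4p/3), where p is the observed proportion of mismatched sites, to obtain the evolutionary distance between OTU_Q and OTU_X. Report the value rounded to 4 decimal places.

The sequences differ at positions 3 (T/C), 4 (T/G), 5 (G/A), 10 (C/T), 11 (A/C), 13 (C/T), 16 (G/C), 22 (C/T), 28 (T/A), 30 (T/G), 35 (G/C), 36 (T/C), 37 (A/C), 40 (A/G), 48 (C/T).
p = 15/48 = 0.312500.
d = −0.75 · ln(1 − (4/3)·0.312500) = −0.75 · ln(0.583333) = −0.75 · (-0.538997) = 0.4042.

0.4042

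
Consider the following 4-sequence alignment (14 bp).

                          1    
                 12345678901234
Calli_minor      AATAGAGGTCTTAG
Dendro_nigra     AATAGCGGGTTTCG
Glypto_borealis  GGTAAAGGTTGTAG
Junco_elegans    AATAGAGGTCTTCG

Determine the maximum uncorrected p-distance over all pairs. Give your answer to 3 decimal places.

0.500

Pairwise Hamming distances:
  Calli_minor vs Dendro_nigra: 4
  Calli_minor vs Glypto_borealis: 5
  Calli_minor vs Junco_elegans: 1
  Dendro_nigra vs Glypto_borealis: 7
  Dendro_nigra vs Junco_elegans: 3
  Glypto_borealis vs Junco_elegans: 6
The largest is 7 mismatches, between Dendro_nigra and Glypto_borealis; p = 7/14 = 0.500.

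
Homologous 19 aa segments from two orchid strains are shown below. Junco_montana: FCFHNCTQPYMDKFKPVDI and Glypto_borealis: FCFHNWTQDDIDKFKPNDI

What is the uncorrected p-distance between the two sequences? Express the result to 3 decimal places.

Differing sites — 6:C/W; 9:P/D; 10:Y/D; 11:M/I; 17:V/N.
There are 5 differences over 19 sites, so p = 5/19 = 0.263.

0.263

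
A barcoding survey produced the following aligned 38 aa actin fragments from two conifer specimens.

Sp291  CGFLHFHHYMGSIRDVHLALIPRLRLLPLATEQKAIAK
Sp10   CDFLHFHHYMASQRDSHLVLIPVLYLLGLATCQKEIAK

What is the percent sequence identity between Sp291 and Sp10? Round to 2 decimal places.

The sequences differ at positions 2 (G/D), 11 (G/A), 13 (I/Q), 16 (V/S), 19 (A/V), 23 (R/V), 25 (R/Y), 28 (P/G), 32 (E/C), 35 (A/E).
28 of the 38 sites match, so the percent identity is 28/38 × 100 = 73.68%.

73.68%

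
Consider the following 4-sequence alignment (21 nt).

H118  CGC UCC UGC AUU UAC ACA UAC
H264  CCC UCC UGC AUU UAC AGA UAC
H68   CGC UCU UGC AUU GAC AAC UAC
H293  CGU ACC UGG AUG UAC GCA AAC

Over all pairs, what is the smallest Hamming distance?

Pairwise Hamming distances:
  H118 vs H264: 2
  H118 vs H68: 4
  H118 vs H293: 6
  H264 vs H68: 5
  H264 vs H293: 8
  H68 vs H293: 10
The smallest is 2, between H118 and H264.

2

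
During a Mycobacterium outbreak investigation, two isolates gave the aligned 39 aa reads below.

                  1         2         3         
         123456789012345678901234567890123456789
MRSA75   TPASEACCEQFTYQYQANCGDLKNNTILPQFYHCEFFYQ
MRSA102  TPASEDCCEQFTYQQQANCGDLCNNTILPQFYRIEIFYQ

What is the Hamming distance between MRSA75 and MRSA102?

6

Differing sites — 6:A/D; 15:Y/Q; 23:K/C; 33:H/R; 34:C/I; 36:F/I.
That gives 6 mismatches out of 39 aligned sites, so the Hamming distance is 6.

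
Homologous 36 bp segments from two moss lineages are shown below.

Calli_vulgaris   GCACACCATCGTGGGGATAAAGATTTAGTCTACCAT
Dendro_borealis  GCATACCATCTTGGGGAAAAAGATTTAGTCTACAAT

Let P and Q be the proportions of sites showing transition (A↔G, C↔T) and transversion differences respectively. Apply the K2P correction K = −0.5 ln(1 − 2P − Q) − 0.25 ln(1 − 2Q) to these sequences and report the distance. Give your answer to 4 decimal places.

0.1203

Differing sites — 4:C/T (Ti); 11:G/T (Tv); 18:T/A (Tv); 34:C/A (Tv).
Of the 4 differences, 1 transition and 3 transversions over 36 sites: P = 1/36 = 0.027778, Q = 3/36 = 0.083333.
d = −0.5·ln(0.861111) − 0.25·ln(0.833334) = −0.5·(-0.149532) − 0.25·(-0.182321) = 0.1203.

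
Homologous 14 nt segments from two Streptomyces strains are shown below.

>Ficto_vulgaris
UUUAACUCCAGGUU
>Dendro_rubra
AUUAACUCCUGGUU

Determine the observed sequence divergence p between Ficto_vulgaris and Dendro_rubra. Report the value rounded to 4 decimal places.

0.1429

Differing sites — 1:U/A; 10:A/U.
There are 2 differences over 14 sites, so p = 2/14 = 0.1429.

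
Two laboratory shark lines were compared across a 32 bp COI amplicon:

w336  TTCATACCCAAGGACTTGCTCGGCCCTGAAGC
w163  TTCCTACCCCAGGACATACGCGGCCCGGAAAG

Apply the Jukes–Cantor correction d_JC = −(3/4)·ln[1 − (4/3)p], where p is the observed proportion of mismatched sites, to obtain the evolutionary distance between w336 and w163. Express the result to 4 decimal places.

The sequences differ at positions 4 (A/C), 10 (A/C), 16 (T/A), 18 (G/A), 20 (T/G), 27 (T/G), 31 (G/A), 32 (C/G).
p = 8/32 = 0.250000.
d = −0.75 · ln(1 − (4/3)·0.250000) = −0.75 · ln(0.666667) = −0.75 · (-0.405465) = 0.3041.

0.3041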